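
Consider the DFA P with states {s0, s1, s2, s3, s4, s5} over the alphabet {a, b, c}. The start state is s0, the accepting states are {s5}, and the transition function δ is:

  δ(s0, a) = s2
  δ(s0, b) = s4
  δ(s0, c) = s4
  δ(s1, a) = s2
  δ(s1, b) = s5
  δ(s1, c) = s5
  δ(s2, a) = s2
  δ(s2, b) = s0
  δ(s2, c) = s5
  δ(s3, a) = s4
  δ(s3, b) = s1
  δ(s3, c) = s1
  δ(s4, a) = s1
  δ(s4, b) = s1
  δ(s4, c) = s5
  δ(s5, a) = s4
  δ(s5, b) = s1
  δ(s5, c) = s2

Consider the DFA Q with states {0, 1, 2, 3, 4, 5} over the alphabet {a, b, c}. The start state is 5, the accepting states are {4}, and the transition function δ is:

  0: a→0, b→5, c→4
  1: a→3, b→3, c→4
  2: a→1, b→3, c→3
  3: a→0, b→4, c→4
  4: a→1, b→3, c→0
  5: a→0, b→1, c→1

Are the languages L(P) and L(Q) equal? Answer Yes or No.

Exploring the product automaton P × Q from the start pair (s0, 5), following both machines on each input symbol, reaches 5 state pairs: (s0, 5), (s2, 0), (s4, 1), (s5, 4), (s1, 3).
P accepts in {s5} and Q accepts in {4}. In every reachable pair the two components are either both accepting — (s5, 4) — or both non-accepting, so no string is accepted by exactly one of the machines: L(P) \ L(Q) and L(Q) \ L(P) are both empty.
Hence every string is accepted by P iff it is accepted by Q, and the two languages coincide.

Yes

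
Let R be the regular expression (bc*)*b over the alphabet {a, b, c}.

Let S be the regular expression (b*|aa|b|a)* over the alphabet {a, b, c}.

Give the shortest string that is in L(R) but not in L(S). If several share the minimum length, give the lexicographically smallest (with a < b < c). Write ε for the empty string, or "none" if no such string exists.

bcb

The string bcb is accepted by R but not by S.
No shorter string lies in the difference, and bcb is the lexicographically first length-3 string in L(R) \ L(S).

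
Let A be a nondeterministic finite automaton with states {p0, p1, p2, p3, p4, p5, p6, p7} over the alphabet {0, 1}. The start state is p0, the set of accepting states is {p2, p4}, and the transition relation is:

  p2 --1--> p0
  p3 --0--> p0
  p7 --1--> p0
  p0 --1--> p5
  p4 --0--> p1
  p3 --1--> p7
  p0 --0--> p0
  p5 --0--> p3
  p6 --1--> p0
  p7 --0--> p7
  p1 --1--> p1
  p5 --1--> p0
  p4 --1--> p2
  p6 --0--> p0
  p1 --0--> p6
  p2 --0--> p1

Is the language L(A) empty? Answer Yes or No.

Yes

The states reachable from the start state are {p0, p3, p5, p7}.
None of the accepting states {p2, p4} is reachable, so no string is accepted and L(A) = ∅.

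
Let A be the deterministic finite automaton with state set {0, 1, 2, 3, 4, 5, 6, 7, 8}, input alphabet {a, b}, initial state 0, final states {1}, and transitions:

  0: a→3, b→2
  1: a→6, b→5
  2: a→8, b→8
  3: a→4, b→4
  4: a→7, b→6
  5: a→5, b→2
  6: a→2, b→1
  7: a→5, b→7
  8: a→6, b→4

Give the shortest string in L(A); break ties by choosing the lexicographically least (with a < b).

A breadth-first search from 0 reaches an accepting state first via the path 0 → 3 → 4 → 6 → 1 on input aabb.
No string of length < 4 is accepted (BFS exhausts all shorter strings without reaching an accepting state), and aabb is the lexicographically least accepting string of length 4.

aabb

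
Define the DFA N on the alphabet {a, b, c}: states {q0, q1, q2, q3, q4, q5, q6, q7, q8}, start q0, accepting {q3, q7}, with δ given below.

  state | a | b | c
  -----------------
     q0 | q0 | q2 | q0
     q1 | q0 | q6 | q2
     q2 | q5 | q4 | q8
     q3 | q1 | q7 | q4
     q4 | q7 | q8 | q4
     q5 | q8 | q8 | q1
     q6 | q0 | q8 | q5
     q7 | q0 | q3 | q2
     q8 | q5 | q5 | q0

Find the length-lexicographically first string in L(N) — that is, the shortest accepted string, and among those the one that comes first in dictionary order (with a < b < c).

bba

A breadth-first search from q0 reaches an accepting state first via the path q0 → q2 → q4 → q7 on input bba.
No string of length < 3 is accepted (BFS exhausts all shorter strings without reaching an accepting state), and bba is the lexicographically least accepting string of length 3.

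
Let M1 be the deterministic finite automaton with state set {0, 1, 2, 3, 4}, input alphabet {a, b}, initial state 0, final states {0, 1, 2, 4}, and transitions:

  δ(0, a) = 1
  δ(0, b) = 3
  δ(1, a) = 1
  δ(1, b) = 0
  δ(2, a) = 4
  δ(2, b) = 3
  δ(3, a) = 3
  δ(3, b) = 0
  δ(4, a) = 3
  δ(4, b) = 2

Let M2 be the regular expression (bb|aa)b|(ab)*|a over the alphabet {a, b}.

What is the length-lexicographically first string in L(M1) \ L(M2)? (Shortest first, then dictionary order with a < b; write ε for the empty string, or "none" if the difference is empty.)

The string aa is accepted by M1 but not by M2.
No shorter string lies in the difference, and aa is the lexicographically first length-2 string in L(M1) \ L(M2).

aa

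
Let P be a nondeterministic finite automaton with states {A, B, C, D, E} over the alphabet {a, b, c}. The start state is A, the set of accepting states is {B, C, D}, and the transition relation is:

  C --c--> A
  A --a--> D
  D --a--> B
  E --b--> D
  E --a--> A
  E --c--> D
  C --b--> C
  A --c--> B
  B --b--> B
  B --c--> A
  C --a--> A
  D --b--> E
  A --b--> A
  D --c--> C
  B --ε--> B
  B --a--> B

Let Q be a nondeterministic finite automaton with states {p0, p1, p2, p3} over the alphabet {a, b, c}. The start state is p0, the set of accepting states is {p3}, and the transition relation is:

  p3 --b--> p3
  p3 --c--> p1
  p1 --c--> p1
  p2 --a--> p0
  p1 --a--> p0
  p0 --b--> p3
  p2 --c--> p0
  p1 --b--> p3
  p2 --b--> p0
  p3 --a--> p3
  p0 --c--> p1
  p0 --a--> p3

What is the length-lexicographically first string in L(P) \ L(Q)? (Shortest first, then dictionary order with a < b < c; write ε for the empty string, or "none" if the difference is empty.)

The string c is accepted by P but not by Q.
No shorter string lies in the difference, and c is the lexicographically first length-1 string in L(P) \ L(Q).

c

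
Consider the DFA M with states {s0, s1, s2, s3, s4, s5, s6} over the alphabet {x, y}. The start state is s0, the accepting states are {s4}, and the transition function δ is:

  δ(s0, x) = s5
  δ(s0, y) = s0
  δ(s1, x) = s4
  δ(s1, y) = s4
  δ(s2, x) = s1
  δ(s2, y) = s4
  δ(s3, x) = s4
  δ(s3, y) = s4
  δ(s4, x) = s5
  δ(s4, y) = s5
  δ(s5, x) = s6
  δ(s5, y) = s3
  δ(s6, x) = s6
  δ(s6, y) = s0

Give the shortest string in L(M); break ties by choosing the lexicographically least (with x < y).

xyx

A breadth-first search from s0 reaches an accepting state first via the path s0 → s5 → s3 → s4 on input xyx.
No string of length < 3 is accepted (BFS exhausts all shorter strings without reaching an accepting state), and xyx is the lexicographically least accepting string of length 3.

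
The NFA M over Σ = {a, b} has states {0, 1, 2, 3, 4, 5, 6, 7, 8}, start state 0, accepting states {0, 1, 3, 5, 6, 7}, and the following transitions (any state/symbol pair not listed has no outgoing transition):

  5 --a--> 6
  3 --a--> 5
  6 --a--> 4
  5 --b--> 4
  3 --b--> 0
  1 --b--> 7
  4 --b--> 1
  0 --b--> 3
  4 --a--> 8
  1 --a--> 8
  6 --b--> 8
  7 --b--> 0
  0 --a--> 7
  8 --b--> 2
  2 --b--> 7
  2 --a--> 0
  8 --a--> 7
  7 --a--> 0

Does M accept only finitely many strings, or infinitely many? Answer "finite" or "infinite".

State 0 is reachable from the start and can reach an accepting state, and it lies on the cycle 0 → 3 → 0.
Traversing that cycle any number of times yields accepted strings of unbounded length, so the language is infinite.

infinite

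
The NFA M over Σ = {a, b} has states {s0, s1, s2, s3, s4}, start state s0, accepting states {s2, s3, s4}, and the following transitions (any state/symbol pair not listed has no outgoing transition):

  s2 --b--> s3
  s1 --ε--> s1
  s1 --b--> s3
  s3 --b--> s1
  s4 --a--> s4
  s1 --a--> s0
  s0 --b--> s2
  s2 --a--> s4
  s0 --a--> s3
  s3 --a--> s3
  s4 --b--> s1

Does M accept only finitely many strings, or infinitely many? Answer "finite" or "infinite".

infinite

State s0 is reachable from the start and can reach an accepting state, and it lies on the cycle s0 → s2 → s3 → s1 → s0.
Traversing that cycle any number of times yields accepted strings of unbounded length, so the language is infinite.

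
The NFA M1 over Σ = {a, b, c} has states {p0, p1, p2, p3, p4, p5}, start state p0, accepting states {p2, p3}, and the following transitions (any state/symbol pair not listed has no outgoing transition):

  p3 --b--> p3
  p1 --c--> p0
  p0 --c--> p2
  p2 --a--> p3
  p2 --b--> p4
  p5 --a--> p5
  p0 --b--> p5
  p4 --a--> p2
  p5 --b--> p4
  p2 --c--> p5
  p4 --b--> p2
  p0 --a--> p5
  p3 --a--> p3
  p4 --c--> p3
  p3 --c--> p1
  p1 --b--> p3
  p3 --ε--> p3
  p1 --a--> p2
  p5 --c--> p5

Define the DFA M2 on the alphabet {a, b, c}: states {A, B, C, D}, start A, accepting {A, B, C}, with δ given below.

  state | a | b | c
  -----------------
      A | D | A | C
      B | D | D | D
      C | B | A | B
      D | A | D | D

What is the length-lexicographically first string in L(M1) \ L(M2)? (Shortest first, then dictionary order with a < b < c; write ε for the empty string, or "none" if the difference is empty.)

abb

The string abb is accepted by M1 but not by M2.
No shorter string lies in the difference, and abb is the lexicographically first length-3 string in L(M1) \ L(M2).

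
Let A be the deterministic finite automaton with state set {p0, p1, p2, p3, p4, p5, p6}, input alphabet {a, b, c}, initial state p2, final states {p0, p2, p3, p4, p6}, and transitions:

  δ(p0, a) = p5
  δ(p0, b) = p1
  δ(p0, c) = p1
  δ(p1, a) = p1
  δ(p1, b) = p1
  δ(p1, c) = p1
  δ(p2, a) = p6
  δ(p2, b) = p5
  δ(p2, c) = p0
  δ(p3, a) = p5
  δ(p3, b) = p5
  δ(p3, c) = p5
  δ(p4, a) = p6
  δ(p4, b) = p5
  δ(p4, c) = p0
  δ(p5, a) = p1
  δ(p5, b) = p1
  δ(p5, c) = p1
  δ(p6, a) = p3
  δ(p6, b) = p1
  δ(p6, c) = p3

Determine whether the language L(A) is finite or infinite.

finite

The useful states (reachable from p2 and able to reach an accepting state) are {p0, p2, p3, p6}.
Restricted to these states the transition graph has no cycle, so every accepting path has bounded length and L is finite.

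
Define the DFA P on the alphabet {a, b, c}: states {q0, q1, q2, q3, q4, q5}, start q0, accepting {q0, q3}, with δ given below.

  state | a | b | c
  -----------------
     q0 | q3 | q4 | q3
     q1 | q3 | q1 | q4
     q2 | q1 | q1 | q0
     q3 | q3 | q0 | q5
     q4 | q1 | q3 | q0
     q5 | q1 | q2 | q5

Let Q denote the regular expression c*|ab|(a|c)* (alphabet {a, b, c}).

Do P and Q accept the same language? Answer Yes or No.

No

The string bb is accepted by P but rejected by Q.
So L(P) ≠ L(Q).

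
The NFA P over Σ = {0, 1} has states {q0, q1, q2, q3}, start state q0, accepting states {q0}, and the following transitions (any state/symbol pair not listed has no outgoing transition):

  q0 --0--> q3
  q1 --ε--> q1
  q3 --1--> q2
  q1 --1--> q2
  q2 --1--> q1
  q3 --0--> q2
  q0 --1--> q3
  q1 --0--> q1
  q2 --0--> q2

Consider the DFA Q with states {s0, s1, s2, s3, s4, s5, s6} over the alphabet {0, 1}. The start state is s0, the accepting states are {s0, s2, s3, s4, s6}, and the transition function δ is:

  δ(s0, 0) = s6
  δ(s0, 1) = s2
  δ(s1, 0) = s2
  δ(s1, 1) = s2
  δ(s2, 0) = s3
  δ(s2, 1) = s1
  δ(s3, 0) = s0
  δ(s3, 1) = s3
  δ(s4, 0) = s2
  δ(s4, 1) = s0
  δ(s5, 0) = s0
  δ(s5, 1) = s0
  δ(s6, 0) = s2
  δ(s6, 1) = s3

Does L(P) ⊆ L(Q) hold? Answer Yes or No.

Yes

Exploring the product automaton P × Q from the start pair (q0, s0), following both machines on each input symbol, reaches 13 state pairs: (q0, s0), (q3, s6), (q3, s2), (q2, s2), (q2, s3), (q2, s1), (q1, s1), (q2, s0), (q1, s3), (q1, s2), (q2, s6), (q1, s0), (q1, s6).
P accepts in {q0} and Q accepts in {s0, s2, s3, s4, s6}. The reachable pairs whose P-component is accepting are (q0, s0); in each of them the Q-component is accepting too, so the product for L(P) \ L(Q) (P-component accepting, Q-component rejecting) has no reachable accepting pair and the difference is empty.
Hence every string in L(P) is also in L(Q).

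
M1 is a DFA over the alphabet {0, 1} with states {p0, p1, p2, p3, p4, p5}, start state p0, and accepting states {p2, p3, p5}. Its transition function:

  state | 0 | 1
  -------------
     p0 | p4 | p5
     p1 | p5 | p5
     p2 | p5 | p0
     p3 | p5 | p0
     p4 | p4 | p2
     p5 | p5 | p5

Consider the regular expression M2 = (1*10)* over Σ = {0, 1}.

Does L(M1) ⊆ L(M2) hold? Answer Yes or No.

The string 1 is in L(M1) but not in L(M2).
So L(M1) ⊄ L(M2).

No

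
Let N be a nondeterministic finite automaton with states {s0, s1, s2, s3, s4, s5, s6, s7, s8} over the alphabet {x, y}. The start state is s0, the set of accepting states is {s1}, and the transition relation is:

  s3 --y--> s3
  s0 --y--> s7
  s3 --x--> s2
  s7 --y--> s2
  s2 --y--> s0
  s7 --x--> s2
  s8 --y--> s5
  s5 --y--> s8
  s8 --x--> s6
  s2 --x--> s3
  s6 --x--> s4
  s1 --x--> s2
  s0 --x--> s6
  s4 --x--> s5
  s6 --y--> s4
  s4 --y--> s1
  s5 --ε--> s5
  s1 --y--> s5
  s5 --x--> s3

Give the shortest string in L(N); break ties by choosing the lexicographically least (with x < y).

A breadth-first search from s0 reaches an accepting state first via the path s0 → s6 → s4 → s1 on input xxy.
No string of length < 3 is accepted (BFS exhausts all shorter strings without reaching an accepting state), and xxy is the lexicographically least accepting string of length 3.

xxy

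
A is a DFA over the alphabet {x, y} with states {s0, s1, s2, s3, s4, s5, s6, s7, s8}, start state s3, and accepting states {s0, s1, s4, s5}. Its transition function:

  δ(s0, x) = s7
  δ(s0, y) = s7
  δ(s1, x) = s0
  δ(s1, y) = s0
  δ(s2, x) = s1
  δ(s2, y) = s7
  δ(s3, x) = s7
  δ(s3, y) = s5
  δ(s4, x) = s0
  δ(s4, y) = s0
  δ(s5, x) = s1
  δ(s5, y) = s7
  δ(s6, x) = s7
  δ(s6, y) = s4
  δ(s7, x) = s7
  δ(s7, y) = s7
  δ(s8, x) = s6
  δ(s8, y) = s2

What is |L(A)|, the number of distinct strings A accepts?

The useful subgraph on states {s0, s1, s3, s5} is acyclic, so L(A) is finite; the longest accepting path visits 4 useful states, giving maximum string length 3.
Counting accepting paths from s3 by length: 1 of length 1, 1 of length 2, 2 of length 3. Total 4.

4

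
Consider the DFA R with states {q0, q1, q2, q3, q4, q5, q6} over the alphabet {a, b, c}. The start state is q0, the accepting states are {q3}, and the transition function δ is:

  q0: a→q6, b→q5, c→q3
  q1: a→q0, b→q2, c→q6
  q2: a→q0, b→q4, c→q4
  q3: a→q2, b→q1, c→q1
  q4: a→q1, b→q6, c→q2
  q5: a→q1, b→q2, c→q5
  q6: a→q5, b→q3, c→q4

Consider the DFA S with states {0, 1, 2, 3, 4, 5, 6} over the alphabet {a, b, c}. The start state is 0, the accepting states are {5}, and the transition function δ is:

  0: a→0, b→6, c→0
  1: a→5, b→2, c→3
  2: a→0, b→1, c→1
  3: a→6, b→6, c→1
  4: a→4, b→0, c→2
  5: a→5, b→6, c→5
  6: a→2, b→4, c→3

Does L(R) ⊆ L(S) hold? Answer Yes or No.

The string c is in L(R) but not in L(S).
So L(R) ⊄ L(S).

No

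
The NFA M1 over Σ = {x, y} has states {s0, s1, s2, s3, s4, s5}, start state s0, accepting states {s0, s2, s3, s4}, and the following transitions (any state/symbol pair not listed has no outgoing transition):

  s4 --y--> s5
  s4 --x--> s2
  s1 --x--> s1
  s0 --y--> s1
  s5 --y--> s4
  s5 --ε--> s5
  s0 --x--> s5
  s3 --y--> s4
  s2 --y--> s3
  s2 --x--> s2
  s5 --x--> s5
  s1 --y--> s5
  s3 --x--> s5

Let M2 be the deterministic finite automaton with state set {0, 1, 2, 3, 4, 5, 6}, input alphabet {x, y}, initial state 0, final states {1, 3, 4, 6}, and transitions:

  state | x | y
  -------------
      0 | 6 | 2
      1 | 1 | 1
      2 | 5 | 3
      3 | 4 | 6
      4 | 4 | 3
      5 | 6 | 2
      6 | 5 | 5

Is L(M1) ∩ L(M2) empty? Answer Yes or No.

The string xyx is accepted by both M1 and M2.
Hence L(M1) ∩ L(M2) ≠ ∅.

No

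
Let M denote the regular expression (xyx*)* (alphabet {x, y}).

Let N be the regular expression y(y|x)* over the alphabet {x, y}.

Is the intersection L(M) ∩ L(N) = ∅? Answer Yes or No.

Yes

Converting the expression M to a DFA (subset construction, then merging equivalent states) gives the minimal DFA with states {m0, m1, m2, m3, m4}, start state m0, accepting states {m0, m3, m4} and transitions m0: x→m1, y→m2; m1: x→m2, y→m3; m2: x→m2, y→m2; m3: x→m4, y→m2; m4: x→m4, y→m3.
Converting the expression N to a DFA (subset construction, then merging equivalent states) gives the minimal DFA with states {n0, n1, n2}, start state n0, accepting states {n2} and transitions n0: x→n1, y→n2; n1: x→n1, y→n1; n2: x→n2, y→n2.
Exploring the product automaton M × N from the start pair (m0, n0), following both machines on each input symbol, reaches 6 state pairs: (m0, n0), (m1, n1), (m2, n2), (m2, n1), (m3, n1), (m4, n1).
M accepts in {m0, m3, m4} and N accepts in {n2}; no reachable pair has both components accepting, so no string drives both machines to acceptance simultaneously and L(M) ∩ L(N) = ∅.
So no string is accepted by both, and the intersection is empty.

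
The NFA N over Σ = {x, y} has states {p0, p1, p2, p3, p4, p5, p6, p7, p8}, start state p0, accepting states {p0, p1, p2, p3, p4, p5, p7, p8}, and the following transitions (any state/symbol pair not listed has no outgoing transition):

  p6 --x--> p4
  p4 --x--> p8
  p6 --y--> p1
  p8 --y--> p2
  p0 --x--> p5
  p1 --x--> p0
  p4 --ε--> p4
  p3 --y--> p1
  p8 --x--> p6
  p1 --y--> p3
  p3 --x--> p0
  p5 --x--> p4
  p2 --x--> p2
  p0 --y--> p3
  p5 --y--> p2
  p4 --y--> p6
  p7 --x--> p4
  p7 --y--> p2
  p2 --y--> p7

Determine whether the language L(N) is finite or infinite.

State p0 is reachable from the start and can reach an accepting state, and it lies on the cycle p0 → p3 → p0.
Traversing that cycle any number of times yields accepted strings of unbounded length, so the language is infinite.

infinite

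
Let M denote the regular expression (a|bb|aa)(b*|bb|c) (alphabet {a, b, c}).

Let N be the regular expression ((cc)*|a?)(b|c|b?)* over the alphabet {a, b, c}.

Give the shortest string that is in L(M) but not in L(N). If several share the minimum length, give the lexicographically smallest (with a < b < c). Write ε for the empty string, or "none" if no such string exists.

The string aa is accepted by M but not by N.
No shorter string lies in the difference, and aa is the lexicographically first length-2 string in L(M) \ L(N).

aa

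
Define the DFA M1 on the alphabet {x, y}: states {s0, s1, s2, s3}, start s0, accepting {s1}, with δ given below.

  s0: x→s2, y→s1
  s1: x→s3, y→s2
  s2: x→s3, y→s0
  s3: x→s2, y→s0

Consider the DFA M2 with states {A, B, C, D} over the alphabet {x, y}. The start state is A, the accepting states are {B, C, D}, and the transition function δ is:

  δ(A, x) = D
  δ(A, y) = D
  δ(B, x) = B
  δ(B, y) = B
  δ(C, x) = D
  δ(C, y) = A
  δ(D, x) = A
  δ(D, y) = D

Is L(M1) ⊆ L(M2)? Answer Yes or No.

Exploring the product automaton M1 × M2 from the start pair (s0, A), following both machines on each input symbol, reaches 7 state pairs: (s0, A), (s2, D), (s1, D), (s3, A), (s0, D), (s2, A), (s3, D).
M1 accepts in {s1} and M2 accepts in {B, C, D}. The reachable pairs whose M1-component is accepting are (s1, D); in each of them the M2-component is accepting too, so the product for L(M1) \ L(M2) (M1-component accepting, M2-component rejecting) has no reachable accepting pair and the difference is empty.
Hence every string in L(M1) is also in L(M2).

Yes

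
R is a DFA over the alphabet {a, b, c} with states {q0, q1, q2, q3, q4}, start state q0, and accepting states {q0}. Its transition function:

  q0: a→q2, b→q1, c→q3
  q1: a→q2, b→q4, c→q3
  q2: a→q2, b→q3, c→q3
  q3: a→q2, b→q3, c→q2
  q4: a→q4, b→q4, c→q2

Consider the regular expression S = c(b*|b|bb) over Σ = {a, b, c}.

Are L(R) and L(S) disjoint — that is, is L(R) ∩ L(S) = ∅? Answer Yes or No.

Yes

Converting the expression S to a DFA (subset construction, then merging equivalent states) gives the minimal DFA with states {s0, s1, s2}, start state s0, accepting states {s2} and transitions s0: a→s1, b→s1, c→s2; s1: a→s1, b→s1, c→s1; s2: a→s1, b→s2, c→s1.
Exploring the product automaton R × S from the start pair (q0, s0), following both machines on each input symbol, reaches 6 state pairs: (q0, s0), (q2, s1), (q1, s1), (q3, s2), (q3, s1), (q4, s1).
R accepts in {q0} and S accepts in {s2}; no reachable pair has both components accepting, so no string drives both machines to acceptance simultaneously and L(R) ∩ L(S) = ∅.
So no string is accepted by both, and the intersection is empty.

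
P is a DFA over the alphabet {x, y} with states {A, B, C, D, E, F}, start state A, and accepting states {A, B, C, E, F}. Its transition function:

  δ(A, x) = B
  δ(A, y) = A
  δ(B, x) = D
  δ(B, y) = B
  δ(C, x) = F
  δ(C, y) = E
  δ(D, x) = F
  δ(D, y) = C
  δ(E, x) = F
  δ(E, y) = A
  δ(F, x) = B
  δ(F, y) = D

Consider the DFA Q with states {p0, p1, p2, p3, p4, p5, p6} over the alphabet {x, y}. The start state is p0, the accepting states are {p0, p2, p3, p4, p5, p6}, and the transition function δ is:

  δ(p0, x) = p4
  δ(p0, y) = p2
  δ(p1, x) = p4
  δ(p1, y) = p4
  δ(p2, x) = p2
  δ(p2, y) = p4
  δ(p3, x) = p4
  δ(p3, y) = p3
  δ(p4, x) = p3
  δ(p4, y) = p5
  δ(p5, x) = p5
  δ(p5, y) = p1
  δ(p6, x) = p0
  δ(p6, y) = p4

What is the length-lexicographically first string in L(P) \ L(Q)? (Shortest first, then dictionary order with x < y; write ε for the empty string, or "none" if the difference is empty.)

The string xyy is accepted by P but not by Q.
No shorter string lies in the difference, and xyy is the lexicographically first length-3 string in L(P) \ L(Q).

xyy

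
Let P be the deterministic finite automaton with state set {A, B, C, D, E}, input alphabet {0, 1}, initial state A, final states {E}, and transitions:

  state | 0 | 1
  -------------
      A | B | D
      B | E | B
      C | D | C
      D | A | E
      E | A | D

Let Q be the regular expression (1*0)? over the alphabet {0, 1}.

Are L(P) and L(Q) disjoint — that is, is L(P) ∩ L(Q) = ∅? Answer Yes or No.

Converting the expression Q to a DFA (subset construction, then merging equivalent states) gives the minimal DFA with states {q0, q1, q2, q3}, start state q0, accepting states {q0, q1} and transitions q0: 0→q1, 1→q2; q1: 0→q3, 1→q3; q2: 0→q1, 1→q2; q3: 0→q3, 1→q3.
Exploring the product automaton P × Q from the start pair (A, q0), following both machines on each input symbol, reaches 9 state pairs: (A, q0), (B, q1), (D, q2), (E, q3), (B, q3), (A, q1), (E, q2), (A, q3), (D, q3).
P accepts in {E} and Q accepts in {q0, q1}; no reachable pair has both components accepting, so no string drives both machines to acceptance simultaneously and L(P) ∩ L(Q) = ∅.
So no string is accepted by both, and the intersection is empty.

Yes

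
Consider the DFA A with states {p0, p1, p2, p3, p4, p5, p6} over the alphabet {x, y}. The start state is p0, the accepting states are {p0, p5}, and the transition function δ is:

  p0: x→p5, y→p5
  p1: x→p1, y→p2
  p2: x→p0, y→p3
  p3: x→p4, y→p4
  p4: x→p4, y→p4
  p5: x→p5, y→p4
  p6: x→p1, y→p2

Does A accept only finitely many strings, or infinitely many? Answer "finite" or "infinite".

State p5 is reachable from the start and can reach an accepting state, and it lies on the cycle p5 → p5.
Traversing that cycle any number of times yields accepted strings of unbounded length, so the language is infinite.

infinite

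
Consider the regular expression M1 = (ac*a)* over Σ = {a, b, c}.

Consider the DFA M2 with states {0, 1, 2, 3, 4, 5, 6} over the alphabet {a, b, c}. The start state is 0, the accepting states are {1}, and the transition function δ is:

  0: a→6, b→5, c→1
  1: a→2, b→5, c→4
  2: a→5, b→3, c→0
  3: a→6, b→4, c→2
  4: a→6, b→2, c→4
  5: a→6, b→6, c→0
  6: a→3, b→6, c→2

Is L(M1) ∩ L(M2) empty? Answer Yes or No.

Yes

Converting the expression M1 to a DFA (subset construction, then merging equivalent states) gives the minimal DFA with states {r0, r1, r2}, start state r0, accepting states {r0} and transitions r0: a→r1, b→r2, c→r2; r1: a→r0, b→r2, c→r1; r2: a→r2, b→r2, c→r2.
Exploring the product automaton M1 × M2 from the start pair (r0, 0), following both machines on each input symbol, reaches 19 state pairs: (r0, 0), (r1, 6), (r2, 5), (r2, 1), (r0, 3), (r2, 6), (r1, 2), (r2, 0), (r2, 2), (r2, 4), (r2, 3), (r0, 5), (r1, 0), (r0, 6), (r1, 1), (r1, 3), (r0, 2), (r1, 4), (r1, 5).
M1 accepts in {r0} and M2 accepts in {1}; no reachable pair has both components accepting, so no string drives both machines to acceptance simultaneously and L(M1) ∩ L(M2) = ∅.
So no string is accepted by both, and the intersection is empty.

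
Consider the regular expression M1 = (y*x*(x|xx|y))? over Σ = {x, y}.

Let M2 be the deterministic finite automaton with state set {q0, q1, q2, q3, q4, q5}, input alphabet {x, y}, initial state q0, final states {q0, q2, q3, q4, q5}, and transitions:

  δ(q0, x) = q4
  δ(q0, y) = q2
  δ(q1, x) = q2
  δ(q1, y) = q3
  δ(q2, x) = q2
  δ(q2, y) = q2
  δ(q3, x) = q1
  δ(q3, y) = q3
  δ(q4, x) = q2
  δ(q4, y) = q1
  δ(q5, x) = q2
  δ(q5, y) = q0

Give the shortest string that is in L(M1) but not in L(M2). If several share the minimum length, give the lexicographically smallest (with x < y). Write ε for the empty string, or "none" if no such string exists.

The string xy is accepted by M1 but not by M2.
No shorter string lies in the difference, and xy is the lexicographically first length-2 string in L(M1) \ L(M2).

xy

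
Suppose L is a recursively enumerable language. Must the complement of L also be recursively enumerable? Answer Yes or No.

If both L and its complement were r.e., running the two recognisers in parallel would decide L, so L would be recursive; but there are r.e. languages that are not recursive (e.g. the halting problem), and their complements are therefore not r.e.

No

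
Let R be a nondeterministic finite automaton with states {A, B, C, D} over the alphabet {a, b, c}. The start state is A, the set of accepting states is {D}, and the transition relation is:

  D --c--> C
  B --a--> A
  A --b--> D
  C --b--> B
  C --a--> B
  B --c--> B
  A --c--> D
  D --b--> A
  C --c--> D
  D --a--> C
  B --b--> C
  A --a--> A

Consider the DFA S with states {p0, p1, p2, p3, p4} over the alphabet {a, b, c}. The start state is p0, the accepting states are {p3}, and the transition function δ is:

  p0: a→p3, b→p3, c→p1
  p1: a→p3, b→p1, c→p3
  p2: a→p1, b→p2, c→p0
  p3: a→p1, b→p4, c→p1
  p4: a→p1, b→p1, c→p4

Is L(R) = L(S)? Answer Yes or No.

No

The string c is accepted by R but rejected by S.
So L(R) ≠ L(S).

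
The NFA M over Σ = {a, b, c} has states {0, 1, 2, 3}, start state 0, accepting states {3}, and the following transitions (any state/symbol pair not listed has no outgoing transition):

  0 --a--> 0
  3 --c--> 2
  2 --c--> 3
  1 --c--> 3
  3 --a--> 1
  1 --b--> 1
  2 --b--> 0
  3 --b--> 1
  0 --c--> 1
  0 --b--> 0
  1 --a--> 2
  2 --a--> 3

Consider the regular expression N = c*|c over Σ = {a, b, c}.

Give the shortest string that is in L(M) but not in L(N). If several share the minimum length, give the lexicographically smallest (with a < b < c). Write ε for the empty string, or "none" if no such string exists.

The string acc is accepted by M but not by N.
No shorter string lies in the difference, and acc is the lexicographically first length-3 string in L(M) \ L(N).

acc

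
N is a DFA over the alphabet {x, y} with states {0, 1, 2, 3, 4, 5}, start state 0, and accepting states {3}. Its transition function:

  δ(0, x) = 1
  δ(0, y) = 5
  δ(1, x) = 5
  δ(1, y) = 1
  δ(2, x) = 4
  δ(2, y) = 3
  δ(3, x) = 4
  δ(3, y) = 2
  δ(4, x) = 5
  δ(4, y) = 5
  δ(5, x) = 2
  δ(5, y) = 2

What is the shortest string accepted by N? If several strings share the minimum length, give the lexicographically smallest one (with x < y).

A breadth-first search from 0 reaches an accepting state first via the path 0 → 5 → 2 → 3 on input yxy.
No string of length < 3 is accepted (BFS exhausts all shorter strings without reaching an accepting state), and yxy is the lexicographically least accepting string of length 3.

yxy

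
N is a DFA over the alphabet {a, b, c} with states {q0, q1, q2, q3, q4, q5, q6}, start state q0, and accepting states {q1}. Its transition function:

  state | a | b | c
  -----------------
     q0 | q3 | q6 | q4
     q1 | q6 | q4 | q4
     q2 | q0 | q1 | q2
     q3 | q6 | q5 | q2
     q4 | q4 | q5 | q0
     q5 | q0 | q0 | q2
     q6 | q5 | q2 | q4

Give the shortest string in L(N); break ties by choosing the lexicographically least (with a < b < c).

A breadth-first search from q0 reaches an accepting state first via the path q0 → q3 → q2 → q1 on input acb.
No string of length < 3 is accepted (BFS exhausts all shorter strings without reaching an accepting state), and acb is the lexicographically least accepting string of length 3.

acb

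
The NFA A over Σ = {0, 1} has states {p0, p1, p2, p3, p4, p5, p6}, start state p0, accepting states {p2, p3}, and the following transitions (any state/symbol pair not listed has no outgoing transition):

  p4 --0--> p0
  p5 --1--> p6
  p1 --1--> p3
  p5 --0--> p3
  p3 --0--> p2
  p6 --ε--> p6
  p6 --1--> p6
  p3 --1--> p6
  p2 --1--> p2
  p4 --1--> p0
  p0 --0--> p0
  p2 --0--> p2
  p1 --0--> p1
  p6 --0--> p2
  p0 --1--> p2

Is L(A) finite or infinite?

State p0 is reachable from the start and can reach an accepting state, and it lies on the cycle p0 → p0.
Traversing that cycle any number of times yields accepted strings of unbounded length, so the language is infinite.

infinite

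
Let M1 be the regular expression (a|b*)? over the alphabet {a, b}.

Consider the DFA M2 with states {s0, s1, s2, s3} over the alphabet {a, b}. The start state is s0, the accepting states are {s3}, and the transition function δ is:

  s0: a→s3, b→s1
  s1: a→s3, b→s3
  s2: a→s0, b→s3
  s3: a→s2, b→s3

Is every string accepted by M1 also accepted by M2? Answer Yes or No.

The empty string ε is in L(M1) but not in L(M2).
So L(M1) ⊄ L(M2).

No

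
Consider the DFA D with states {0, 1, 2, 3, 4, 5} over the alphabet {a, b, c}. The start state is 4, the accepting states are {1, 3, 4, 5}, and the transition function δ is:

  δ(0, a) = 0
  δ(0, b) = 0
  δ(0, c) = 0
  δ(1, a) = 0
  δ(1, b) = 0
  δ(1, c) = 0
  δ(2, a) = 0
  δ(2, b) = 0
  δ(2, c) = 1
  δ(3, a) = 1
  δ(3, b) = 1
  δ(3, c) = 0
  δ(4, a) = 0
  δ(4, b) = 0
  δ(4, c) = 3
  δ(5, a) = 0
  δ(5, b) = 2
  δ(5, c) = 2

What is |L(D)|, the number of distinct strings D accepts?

The useful subgraph on states {1, 3, 4} is acyclic, so L(D) is finite; the longest accepting path visits 3 useful states, giving maximum string length 2.
Counting accepting paths from 4 by length: 1 of length 0, 1 of length 1, 2 of length 2. Total 4.

4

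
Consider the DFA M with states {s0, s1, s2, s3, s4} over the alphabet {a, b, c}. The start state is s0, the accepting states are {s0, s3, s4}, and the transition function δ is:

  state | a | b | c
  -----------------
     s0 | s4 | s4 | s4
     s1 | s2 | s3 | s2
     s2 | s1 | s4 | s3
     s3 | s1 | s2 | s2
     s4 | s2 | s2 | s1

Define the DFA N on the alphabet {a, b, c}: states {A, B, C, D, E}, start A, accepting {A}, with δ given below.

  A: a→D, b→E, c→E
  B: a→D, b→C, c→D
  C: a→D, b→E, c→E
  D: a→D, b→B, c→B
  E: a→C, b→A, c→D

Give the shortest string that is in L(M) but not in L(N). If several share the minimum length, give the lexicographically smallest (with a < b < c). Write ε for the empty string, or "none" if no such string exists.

a

The string a is accepted by M but not by N.
No shorter string lies in the difference, and a is the lexicographically first length-1 string in L(M) \ L(N).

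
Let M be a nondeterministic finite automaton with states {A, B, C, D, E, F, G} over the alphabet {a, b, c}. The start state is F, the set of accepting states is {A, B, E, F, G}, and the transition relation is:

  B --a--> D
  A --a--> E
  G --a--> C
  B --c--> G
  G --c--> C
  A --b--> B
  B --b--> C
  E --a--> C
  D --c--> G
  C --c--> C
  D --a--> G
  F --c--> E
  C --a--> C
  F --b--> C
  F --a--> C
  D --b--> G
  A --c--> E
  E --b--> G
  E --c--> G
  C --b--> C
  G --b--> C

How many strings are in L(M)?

The useful subgraph on states {E, F, G} is acyclic, so L(M) is finite; the longest accepting path visits 3 useful states, giving maximum string length 2.
Counting accepting paths from F by length: 1 of length 0, 1 of length 1, 2 of length 2. Total 4.

4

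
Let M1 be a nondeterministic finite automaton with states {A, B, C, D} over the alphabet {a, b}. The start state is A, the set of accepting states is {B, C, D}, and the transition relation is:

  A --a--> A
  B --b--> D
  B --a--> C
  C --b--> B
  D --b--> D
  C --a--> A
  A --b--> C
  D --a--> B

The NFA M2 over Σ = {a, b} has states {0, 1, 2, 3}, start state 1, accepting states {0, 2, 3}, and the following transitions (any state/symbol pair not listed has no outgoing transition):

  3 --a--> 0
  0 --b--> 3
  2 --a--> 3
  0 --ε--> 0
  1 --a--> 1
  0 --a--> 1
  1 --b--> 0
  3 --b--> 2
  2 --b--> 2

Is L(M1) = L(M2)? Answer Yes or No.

Yes

Exploring the product automaton M1 × M2 from the start pair (A, 1), following both machines on each input symbol, reaches 4 state pairs: (A, 1), (C, 0), (B, 3), (D, 2).
M1 accepts in {B, C, D} and M2 accepts in {0, 2, 3}. In every reachable pair the two components are either both accepting — (C, 0), (B, 3), (D, 2) — or both non-accepting, so no string is accepted by exactly one of the machines: L(M1) \ L(M2) and L(M2) \ L(M1) are both empty.
Hence every string is accepted by M1 iff it is accepted by M2, and the two languages coincide.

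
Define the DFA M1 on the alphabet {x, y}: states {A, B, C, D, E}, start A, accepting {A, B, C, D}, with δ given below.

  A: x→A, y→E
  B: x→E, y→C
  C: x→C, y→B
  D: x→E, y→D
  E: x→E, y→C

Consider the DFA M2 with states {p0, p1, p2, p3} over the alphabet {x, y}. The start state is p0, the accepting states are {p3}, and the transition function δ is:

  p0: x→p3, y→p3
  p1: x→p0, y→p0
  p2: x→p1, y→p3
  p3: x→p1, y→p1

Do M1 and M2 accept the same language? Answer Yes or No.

The empty string ε is accepted by M1 but rejected by M2.
So L(M1) ≠ L(M2).

No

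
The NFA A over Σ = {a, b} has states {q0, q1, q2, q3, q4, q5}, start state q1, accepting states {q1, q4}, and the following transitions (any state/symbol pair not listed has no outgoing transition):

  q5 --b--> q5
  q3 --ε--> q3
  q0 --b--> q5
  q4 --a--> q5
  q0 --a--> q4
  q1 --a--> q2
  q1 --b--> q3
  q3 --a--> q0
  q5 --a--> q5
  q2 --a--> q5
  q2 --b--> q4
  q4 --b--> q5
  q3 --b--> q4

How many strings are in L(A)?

The useful subgraph on states {q0, q1, q2, q3, q4} is acyclic, so L(A) is finite; the longest accepting path visits 4 useful states, giving maximum string length 3.
Counting accepting paths from q1 by length: 1 of length 0, 2 of length 2, 1 of length 3. Total 4.

4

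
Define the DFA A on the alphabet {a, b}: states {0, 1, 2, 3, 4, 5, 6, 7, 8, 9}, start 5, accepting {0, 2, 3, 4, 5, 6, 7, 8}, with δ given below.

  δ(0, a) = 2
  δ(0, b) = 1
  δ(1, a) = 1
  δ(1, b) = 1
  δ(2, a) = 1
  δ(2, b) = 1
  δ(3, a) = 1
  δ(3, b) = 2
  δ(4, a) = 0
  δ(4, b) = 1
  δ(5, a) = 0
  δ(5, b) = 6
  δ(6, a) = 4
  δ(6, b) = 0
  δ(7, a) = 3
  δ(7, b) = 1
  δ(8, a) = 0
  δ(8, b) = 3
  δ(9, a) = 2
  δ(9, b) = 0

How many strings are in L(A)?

The useful subgraph on states {0, 2, 4, 5, 6} is acyclic, so L(A) is finite; the longest accepting path visits 5 useful states, giving maximum string length 4.
Counting accepting paths from 5 by length: 1 of length 0, 2 of length 1, 3 of length 2, 2 of length 3, 1 of length 4. Total 9.

9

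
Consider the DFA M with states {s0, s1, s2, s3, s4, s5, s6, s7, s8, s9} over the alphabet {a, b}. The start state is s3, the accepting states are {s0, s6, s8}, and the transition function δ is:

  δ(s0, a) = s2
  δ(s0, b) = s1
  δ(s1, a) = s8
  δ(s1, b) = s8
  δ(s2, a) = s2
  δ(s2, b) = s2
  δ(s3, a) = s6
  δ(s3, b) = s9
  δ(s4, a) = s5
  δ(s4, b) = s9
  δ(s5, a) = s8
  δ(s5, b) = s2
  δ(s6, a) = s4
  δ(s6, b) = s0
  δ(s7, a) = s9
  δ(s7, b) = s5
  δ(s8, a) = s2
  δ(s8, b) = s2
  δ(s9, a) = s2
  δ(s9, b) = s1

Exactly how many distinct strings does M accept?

9

The useful subgraph on states {s0, s1, s3, s4, s5, s6, s8, s9} is acyclic, so L(M) is finite; the longest accepting path visits 6 useful states, giving maximum string length 5.
Counting accepting paths from s3 by length: 1 of length 1, 1 of length 2, 2 of length 3, 3 of length 4, 2 of length 5. Total 9.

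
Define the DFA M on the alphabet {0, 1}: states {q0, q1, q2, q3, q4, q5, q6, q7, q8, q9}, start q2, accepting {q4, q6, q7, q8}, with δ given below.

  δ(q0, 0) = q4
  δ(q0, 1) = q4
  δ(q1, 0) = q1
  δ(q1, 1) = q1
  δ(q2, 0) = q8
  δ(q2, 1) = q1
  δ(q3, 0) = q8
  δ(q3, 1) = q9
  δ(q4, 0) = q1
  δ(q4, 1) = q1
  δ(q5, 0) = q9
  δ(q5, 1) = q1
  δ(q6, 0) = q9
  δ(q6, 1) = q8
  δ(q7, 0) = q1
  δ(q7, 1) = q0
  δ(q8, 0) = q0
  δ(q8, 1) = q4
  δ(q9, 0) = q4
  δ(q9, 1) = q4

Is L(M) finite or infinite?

The useful states (reachable from q2 and able to reach an accepting state) are {q0, q2, q4, q8}.
Restricted to these states the transition graph has no cycle, so every accepting path has bounded length and L is finite.

finite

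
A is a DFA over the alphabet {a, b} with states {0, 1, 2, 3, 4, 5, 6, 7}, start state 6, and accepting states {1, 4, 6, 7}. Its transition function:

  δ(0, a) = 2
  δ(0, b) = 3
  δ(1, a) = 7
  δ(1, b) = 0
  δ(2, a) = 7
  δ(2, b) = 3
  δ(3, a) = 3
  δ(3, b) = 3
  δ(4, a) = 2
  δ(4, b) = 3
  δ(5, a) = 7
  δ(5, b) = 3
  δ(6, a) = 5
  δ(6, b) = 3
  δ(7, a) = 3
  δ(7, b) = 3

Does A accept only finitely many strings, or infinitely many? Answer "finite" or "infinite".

finite

The useful states (reachable from 6 and able to reach an accepting state) are {5, 6, 7}.
Restricted to these states the transition graph has no cycle, so every accepting path has bounded length and L is finite.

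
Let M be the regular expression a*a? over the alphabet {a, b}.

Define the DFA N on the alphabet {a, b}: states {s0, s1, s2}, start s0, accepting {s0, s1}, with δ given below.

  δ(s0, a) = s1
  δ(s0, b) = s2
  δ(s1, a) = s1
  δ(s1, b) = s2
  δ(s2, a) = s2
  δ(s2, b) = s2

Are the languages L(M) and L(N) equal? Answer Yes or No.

Converting the expression M to a DFA (subset construction, then merging equivalent states) gives the minimal DFA with states {m0, m1}, start state m0, accepting states {m0} and transitions m0: a→m0, b→m1; m1: a→m1, b→m1.
Exploring the product automaton M × N from the start pair (m0, s0), following both machines on each input symbol, reaches 3 state pairs: (m0, s0), (m0, s1), (m1, s2).
M accepts in {m0} and N accepts in {s0, s1}. In every reachable pair the two components are either both accepting — (m0, s0), (m0, s1) — or both non-accepting, so no string is accepted by exactly one of the machines: L(M) \ L(N) and L(N) \ L(M) are both empty.
Hence every string is accepted by M iff it is accepted by N, and the two languages coincide.

Yes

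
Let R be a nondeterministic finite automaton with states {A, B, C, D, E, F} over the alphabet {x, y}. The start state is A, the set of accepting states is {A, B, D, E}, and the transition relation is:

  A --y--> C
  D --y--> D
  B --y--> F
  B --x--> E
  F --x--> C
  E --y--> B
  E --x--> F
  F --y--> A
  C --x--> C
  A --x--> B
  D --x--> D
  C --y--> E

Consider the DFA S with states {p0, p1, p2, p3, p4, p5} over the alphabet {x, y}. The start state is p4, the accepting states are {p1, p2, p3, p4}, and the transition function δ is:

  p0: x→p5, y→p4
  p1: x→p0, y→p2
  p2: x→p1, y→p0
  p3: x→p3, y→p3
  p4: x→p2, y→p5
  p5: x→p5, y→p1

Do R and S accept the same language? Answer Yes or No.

Exploring the product automaton R × S from the start pair (A, p4), following both machines on each input symbol, reaches 5 state pairs: (A, p4), (B, p2), (C, p5), (E, p1), (F, p0).
R accepts in {A, B, D, E} and S accepts in {p1, p2, p3, p4}. In every reachable pair the two components are either both accepting — (A, p4), (B, p2), (E, p1) — or both non-accepting, so no string is accepted by exactly one of the machines: L(R) \ L(S) and L(S) \ L(R) are both empty.
Hence every string is accepted by R iff it is accepted by S, and the two languages coincide.

Yes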